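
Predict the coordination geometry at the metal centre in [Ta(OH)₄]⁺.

tetrahedral

Each hydroxide is −1; balancing the +1 overall charge requires Ta(V).
Ta sits in group 5, so the d-electron count is 5 − 5 = 0.
With 4 monodentate ligands the coordination number is 4.
A d⁰ ion has no crystal-field stabilisation preference between square planar and tetrahedral, so four ligands adopt the sterically favoured tetrahedral geometry.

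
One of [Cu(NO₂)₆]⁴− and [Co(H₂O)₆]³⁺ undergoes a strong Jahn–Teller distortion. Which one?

[Cu(NO₂)₆]⁴−: Each nitro (N-bound nitrite) is −1; balancing the −4 overall charge requires Cu(II). Group 11 minus oxidation state 2 gives a d⁹ configuration. The t₂g⁶e_g³ configuration has an unevenly filled e_g set; the Jahn–Teller theorem predicts a tetragonal distortion (typically axial elongation) to lift the degeneracy.
[Co(H₂O)₆]³⁺: Water is neutral; balancing the +3 overall charge requires Co(III). Group 9 minus oxidation state 3 gives a d⁶ configuration. Co(III) has an exceptionally large octahedral splitting and is low-spin with essentially every ligand except fluoride. The d⁶ configuration leaves the e_g set evenly filled (or empty) — no strong Jahn–Teller driving force.

[Cu(NO₂)₆]⁴−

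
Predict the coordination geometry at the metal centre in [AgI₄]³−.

Summing ligand charges against the −3 overall charge gives an oxidation state of +1 for silver.
Ag sits in group 11, so the d-electron count is 11 − 1 = 10.
With 4 monodentate ligands the coordination number is 4.
A d¹⁰ ion has no crystal-field stabilisation preference between square planar and tetrahedral, so four ligands adopt the sterically favoured tetrahedral geometry.

tetrahedral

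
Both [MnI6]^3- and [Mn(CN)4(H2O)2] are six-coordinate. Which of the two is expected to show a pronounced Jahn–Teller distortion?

[MnI6]^3-: Each iodide is −1; balancing the −3 overall charge requires Mn(III). Mn sits in group 7, so the d-electron count is 7 − 3 = 4. Iodide is a weak-field ligand for a first-row metal, so the complex is high-spin. The t₂g³e_g¹ (high-spin) configuration has an unevenly filled e_g set; the Jahn–Teller theorem predicts a tetragonal distortion (typically axial elongation) to lift the degeneracy.
[Mn(CN)4(H2O)2]: Ligand charges: each cyanide is −1; water is neutral. With an overall charge of 0 the manganese centre must be in the +4 oxidation state. Manganese is a group-7 element; Mn(IV) is therefore d³. The d³ configuration leaves the e_g set evenly filled (or empty) — no strong Jahn–Teller driving force.

[MnI6]^3-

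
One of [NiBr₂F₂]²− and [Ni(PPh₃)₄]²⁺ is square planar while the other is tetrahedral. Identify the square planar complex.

For [NiBr₂F₂]²−: Ligand charges: each bromide is −1; each fluoride is −1. With an overall charge of −2 the nickel centre must be in the +2 oxidation state. Group 10 minus oxidation state 2 gives a d⁸ configuration. Bromide and fluoride are weak-field ligands. With weak-field ligands the CFSE gain from square planar is small, so a 3d d⁸ ion takes the sterically preferred tetrahedral geometry. → tetrahedral.
For [Ni(PPh₃)₄]²⁺: Summing ligand charges against the +2 overall charge gives an oxidation state of +2 for nickel. Group 10 minus oxidation state 2 gives a d⁸ configuration. Triphenylphosphine is a strong-field ligand (high in the spectrochemical series). A 3d d⁸ ion with strong-field ligands gains enough CFSE to favour square planar over tetrahedral. → square planar.

[Ni(PPh₃)₄]²⁺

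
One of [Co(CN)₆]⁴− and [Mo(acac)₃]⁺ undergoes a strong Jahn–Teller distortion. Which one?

[Co(CN)₆]⁴−

[Co(CN)₆]⁴−: Summing ligand charges against the −4 overall charge gives an oxidation state of +2 for cobalt. Co sits in group 9, so the d-electron count is 9 − 2 = 7. Cyanide is a strong-field ligand (high in the spectrochemical series) for a first-row metal, so the complex is low-spin. The t₂g⁶e_g¹ (low-spin) configuration has an unevenly filled e_g set; the Jahn–Teller theorem predicts a tetragonal distortion (typically axial elongation) to lift the degeneracy.
[Mo(acac)₃]⁺: Ligand charges: each acetylacetonate is −1. With an overall charge of +1 the molybdenum centre must be in the +4 oxidation state. Molybdenum is a group-6 element; Mo(IV) is therefore d². The d² configuration leaves the e_g set evenly filled (or empty) — no strong Jahn–Teller driving force.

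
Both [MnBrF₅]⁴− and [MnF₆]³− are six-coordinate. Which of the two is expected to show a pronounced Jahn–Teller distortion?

[MnBrF₅]⁴−: Ligand charges: each bromide is −1; each fluoride is −1. With an overall charge of −4 the manganese centre must be in the +2 oxidation state. Group 7 minus oxidation state 2 gives a d⁵ configuration. Bromide and fluoride are weak-field ligands for a first-row metal, so the complex is high-spin. The d⁵ configuration leaves the e_g set evenly filled (or empty) — no strong Jahn–Teller driving force.
[MnF₆]³−: Each fluoride is −1; balancing the −3 overall charge requires Mn(III). Group 7 minus oxidation state 3 gives a d⁴ configuration. Fluoride is a weak-field ligand for a first-row metal, so the complex is high-spin. The t₂g³e_g¹ (high-spin) configuration has an unevenly filled e_g set; the Jahn–Teller theorem predicts a tetragonal distortion (typically axial elongation) to lift the degeneracy.

[MnF₆]³−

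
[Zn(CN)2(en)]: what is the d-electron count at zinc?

d10

Each cyanide is −1; ethylenediamine is neutral; balancing the 0 overall charge requires Zn(II).
Group 12 minus oxidation state 2 gives a d¹⁰ configuration.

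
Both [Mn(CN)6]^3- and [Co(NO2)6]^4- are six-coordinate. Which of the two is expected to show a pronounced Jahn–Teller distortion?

[Co(NO2)6]^4-

[Mn(CN)6]^3-: Ligand charges: each cyanide is −1. With an overall charge of −3 the manganese centre must be in the +3 oxidation state. Group 7 minus oxidation state 3 gives a d⁴ configuration. Cyanide is a strong-field ligand (high in the spectrochemical series) for a first-row metal, so the complex is low-spin. The d⁴ configuration leaves the e_g set evenly filled (or empty) — no strong Jahn–Teller driving force.
[Co(NO2)6]^4-: Each nitro (N-bound nitrite) is −1; balancing the −4 overall charge requires Co(II). Cobalt is a group-9 element; Co(II) is therefore d⁷. Nitro (N-bound nitrite) is a strong-field ligand (high in the spectrochemical series) for a first-row metal, so the complex is low-spin. The t₂g⁶e_g¹ (low-spin) configuration has an unevenly filled e_g set; the Jahn–Teller theorem predicts a tetragonal distortion (typically axial elongation) to lift the degeneracy.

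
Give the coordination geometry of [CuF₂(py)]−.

trigonal planar

Each fluoride is −1; pyridine is neutral; balancing the −1 overall charge requires Cu(I).
Cu sits in group 11, so the d-electron count is 11 − 1 = 10.
Coordination number: 3.
Three ligands around a d¹⁰ centre minimise repulsion in a trigonal-planar arrangement.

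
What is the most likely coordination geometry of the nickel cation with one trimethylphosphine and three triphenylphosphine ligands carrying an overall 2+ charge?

Trimethylphosphine is neutral; triphenylphosphine is neutral; balancing the +2 overall charge requires Ni(II).
Nickel is a group-10 element; Ni(II) is therefore d⁸.
With 4 monodentate ligands the coordination number is 4.
Trimethylphosphine and triphenylphosphine are strong-field ligands (high in the spectrochemical series).
A 3d d⁸ ion with strong-field ligands gains enough CFSE to favour square planar over tetrahedral.

square planar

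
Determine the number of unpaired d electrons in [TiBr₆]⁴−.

Summing ligand charges against the −4 overall charge gives an oxidation state of +2 for titanium.
Group 4 minus oxidation state 2 gives a d² configuration.
In an octahedral field the d² configuration is t₂g²e_g⁰ (only one arrangement possible), giving 2 unpaired electrons.

2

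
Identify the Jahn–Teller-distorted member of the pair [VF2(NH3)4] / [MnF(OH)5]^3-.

[MnF(OH)5]^3-

[VF2(NH3)4]: Ligand charges: each fluoride is −1; ammonia is neutral. With an overall charge of 0 the vanadium centre must be in the +2 oxidation state. Vanadium is a group-5 element; V(II) is therefore d³. The d³ configuration leaves the e_g set evenly filled (or empty) — no strong Jahn–Teller driving force.
[MnF(OH)5]^3-: Each fluoride is −1; each hydroxide is −1; balancing the −3 overall charge requires Mn(III). Group 7 minus oxidation state 3 gives a d⁴ configuration. Fluoride and hydroxide are weak-field ligands for a first-row metal, so the complex is high-spin. The t₂g³e_g¹ (high-spin) configuration has an unevenly filled e_g set; the Jahn–Teller theorem predicts a tetragonal distortion (typically axial elongation) to lift the degeneracy.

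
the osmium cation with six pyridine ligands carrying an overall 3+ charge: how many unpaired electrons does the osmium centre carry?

Summing ligand charges against the +3 overall charge gives an oxidation state of +3 for osmium.
Group 8 minus oxidation state 3 gives a d⁵ configuration.
The spin state decides the count: a 5d ion has a large Δₒ and is invariably low-spin.
An octahedral low-spin d⁵ ion is t₂g⁵e_g⁰, giving 1 unpaired electron.

1 unpaired electron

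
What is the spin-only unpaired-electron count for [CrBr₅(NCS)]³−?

3 unpaired electrons

Summing ligand charges against the −3 overall charge gives an oxidation state of +3 for chromium.
Cr sits in group 6, so the d-electron count is 6 − 3 = 3.
In an octahedral field the d³ configuration is t₂g³e_g⁰ (only one arrangement possible), giving 3 unpaired electrons.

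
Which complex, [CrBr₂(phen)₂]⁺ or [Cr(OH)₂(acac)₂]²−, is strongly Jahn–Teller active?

[CrBr₂(phen)₂]⁺: Each bromide is −1; 1,10-phenanthroline is neutral; balancing the +1 overall charge requires Cr(III). Chromium is a group-6 element; Cr(III) is therefore d³. The d³ configuration leaves the e_g set evenly filled (or empty) — no strong Jahn–Teller driving force.
[Cr(OH)₂(acac)₂]²−: Summing ligand charges against the −2 overall charge gives an oxidation state of +2 for chromium. Cr sits in group 6, so the d-electron count is 6 − 2 = 4. Acetylacetonate and hydroxide are weak-field ligands for a first-row metal, so the complex is high-spin. The t₂g³e_g¹ (high-spin) configuration has an unevenly filled e_g set; the Jahn–Teller theorem predicts a tetragonal distortion (typically axial elongation) to lift the degeneracy.

[Cr(OH)₂(acac)₂]²−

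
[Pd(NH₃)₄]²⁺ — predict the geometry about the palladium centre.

square planar

Ammonia is neutral; balancing the +2 overall charge requires Pd(II).
Palladium is a group-10 element; Pd(II) is therefore d⁸.
Coordination number: 4.
A 4d d⁸ ion has a large crystal-field splitting; square planar leaves the high-energy d_{x²−y²} orbital empty and maximises CFSE.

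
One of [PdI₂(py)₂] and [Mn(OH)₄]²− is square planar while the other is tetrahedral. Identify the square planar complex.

[PdI₂(py)₂]

For [PdI₂(py)₂]: Ligand charges: each iodide is −1; pyridine is neutral. With an overall charge of 0 the palladium centre must be in the +2 oxidation state. Group 10 minus oxidation state 2 gives a d⁸ configuration. A 4d d⁸ ion has a large crystal-field splitting; square planar leaves the high-energy d_{x²−y²} orbital empty and maximises CFSE. → square planar.
For [Mn(OH)₄]²−: Each hydroxide is −1; balancing the −2 overall charge requires Mn(II). Manganese is a group-7 element; Mn(II) is therefore d⁵. A high-spin d⁵ ion has zero CFSE in either geometry, so four ligands adopt the sterically favoured tetrahedral geometry. → tetrahedral.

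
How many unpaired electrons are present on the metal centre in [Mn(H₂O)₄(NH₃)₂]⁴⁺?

Water is neutral; ammonia is neutral; balancing the +4 overall charge requires Mn(IV).
Manganese is a group-7 element; Mn(IV) is therefore d³.
In an octahedral field the d³ configuration is t₂g³e_g⁰ (only one arrangement possible), giving 3 unpaired electrons.

3 unpaired electrons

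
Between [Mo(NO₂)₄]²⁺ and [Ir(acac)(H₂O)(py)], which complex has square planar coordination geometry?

For [Mo(NO₂)₄]²⁺: Summing ligand charges against the +2 overall charge gives an oxidation state of +6 for molybdenum. Molybdenum is a group-6 element; Mo(VI) is therefore d⁰. A d⁰ ion has no crystal-field stabilisation preference between square planar and tetrahedral, so four ligands adopt the sterically favoured tetrahedral geometry. → tetrahedral.
For [Ir(acac)(H₂O)(py)]: Ligand charges: each acetylacetonate is −1; water is neutral; pyridine is neutral. With an overall charge of 0 the iridium centre must be in the +1 oxidation state. Ir sits in group 9, so the d-electron count is 9 − 1 = 8. A 5d d⁸ ion has a large crystal-field splitting; square planar leaves the high-energy d_{x²−y²} orbital empty and maximises CFSE. → square planar.

[Ir(acac)(H₂O)(py)]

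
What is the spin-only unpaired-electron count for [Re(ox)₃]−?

2

Each oxalate is −2; balancing the −1 overall charge requires Re(V).
Re sits in group 7, so the d-electron count is 7 − 5 = 2.
Counting donor atoms: 3×oxalate (bidentate) → 6 donors. Coordination number = 6.
In an octahedral field the d² configuration is t₂g²e_g⁰ (only one arrangement possible), giving 2 unpaired electrons.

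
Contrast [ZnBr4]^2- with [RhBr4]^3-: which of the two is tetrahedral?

For [ZnBr4]^2-: Ligand charges: each bromide is −1. With an overall charge of −2 the zinc centre must be in the +2 oxidation state. Group 12 minus oxidation state 2 gives a d¹⁰ configuration. A d¹⁰ ion has no crystal-field stabilisation preference between square planar and tetrahedral, so four ligands adopt the sterically favoured tetrahedral geometry. → tetrahedral.
For [RhBr4]^3-: Each bromide is −1; balancing the −3 overall charge requires Rh(I). Rhodium is a group-9 element; Rh(I) is therefore d⁸. A 4d d⁸ ion has a large crystal-field splitting; square planar leaves the high-energy d_{x²−y²} orbital empty and maximises CFSE. → square planar.

[ZnBr4]^2-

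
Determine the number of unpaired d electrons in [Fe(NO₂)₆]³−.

Each nitro (N-bound nitrite) is −1; balancing the −3 overall charge requires Fe(III).
Group 8 minus oxidation state 3 gives a d⁵ configuration.
The spin state decides the count: Nitro (N-bound nitrite) is a strong-field ligand (high in the spectrochemical series) for a first-row metal, so the complex is low-spin.
An octahedral low-spin d⁵ ion is t₂g⁵e_g⁰, giving 1 unpaired electron.

1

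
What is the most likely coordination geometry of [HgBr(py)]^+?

Summing ligand charges against the +1 overall charge gives an oxidation state of +2 for mercury.
Hg sits in group 12, so the d-electron count is 12 − 2 = 10.
Coordination number: 2.
A d¹⁰ ion with only two ligands adopts a linear arrangement (sp hybridisation; no CFSE preference).

linear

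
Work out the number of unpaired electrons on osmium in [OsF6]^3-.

1

Ligand charges: each fluoride is −1. With an overall charge of −3 the osmium centre must be in the +3 oxidation state.
Group 8 minus oxidation state 3 gives a d⁵ configuration.
The spin state decides the count: a 5d ion has a large Δₒ and is invariably low-spin.
An octahedral low-spin d⁵ ion is t₂g⁵e_g⁰, giving 1 unpaired electron.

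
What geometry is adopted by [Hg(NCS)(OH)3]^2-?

tetrahedral

Ligand charges: each isothiocyanate is −1; each hydroxide is −1. With an overall charge of −2 the mercury centre must be in the +2 oxidation state.
Group 12 minus oxidation state 2 gives a d¹⁰ configuration.
With 4 monodentate ligands the coordination number is 4.
A d¹⁰ ion has no crystal-field stabilisation preference between square planar and tetrahedral, so four ligands adopt the sterically favoured tetrahedral geometry.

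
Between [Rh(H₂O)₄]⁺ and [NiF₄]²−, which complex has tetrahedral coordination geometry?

[NiF₄]²−

For [Rh(H₂O)₄]⁺: Summing ligand charges against the +1 overall charge gives an oxidation state of +1 for rhodium. Rh sits in group 9, so the d-electron count is 9 − 1 = 8. A 4d d⁸ ion has a large crystal-field splitting; square planar leaves the high-energy d_{x²−y²} orbital empty and maximises CFSE. → square planar.
For [NiF₄]²−: Each fluoride is −1; balancing the −2 overall charge requires Ni(II). Ni sits in group 10, so the d-electron count is 10 − 2 = 8. Fluoride is a weak-field ligand. With weak-field ligands the CFSE gain from square planar is small, so a 3d d⁸ ion takes the sterically preferred tetrahedral geometry. → tetrahedral.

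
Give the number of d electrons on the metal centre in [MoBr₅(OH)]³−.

Summing ligand charges against the −3 overall charge gives an oxidation state of +3 for molybdenum.
Molybdenum is a group-6 element; Mo(III) is therefore d³.

d³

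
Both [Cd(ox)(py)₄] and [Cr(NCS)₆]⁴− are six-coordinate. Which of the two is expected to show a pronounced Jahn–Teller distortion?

[Cr(NCS)₆]⁴−

[Cd(ox)(py)₄]: Each oxalate is −2; pyridine is neutral; balancing the 0 overall charge requires Cd(II). Group 12 minus oxidation state 2 gives a d¹⁰ configuration. The d¹⁰ configuration leaves the e_g set evenly filled (or empty) — no strong Jahn–Teller driving force.
[Cr(NCS)₆]⁴−: Each isothiocyanate is −1; balancing the −4 overall charge requires Cr(II). Group 6 minus oxidation state 2 gives a d⁴ configuration. Isothiocyanate is a weak-field ligand for a first-row metal, so the complex is high-spin. The t₂g³e_g¹ (high-spin) configuration has an unevenly filled e_g set; the Jahn–Teller theorem predicts a tetragonal distortion (typically axial elongation) to lift the degeneracy.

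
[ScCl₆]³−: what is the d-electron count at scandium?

Each chloride is −1; balancing the −3 overall charge requires Sc(III).
Group 3 minus oxidation state 3 gives a d⁰ configuration.

d⁰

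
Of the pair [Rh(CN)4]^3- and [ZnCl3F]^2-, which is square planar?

[Rh(CN)4]^3-

For [Rh(CN)4]^3-: Each cyanide is −1; balancing the −3 overall charge requires Rh(I). Rhodium is a group-9 element; Rh(I) is therefore d⁸. A 4d d⁸ ion has a large crystal-field splitting; square planar leaves the high-energy d_{x²−y²} orbital empty and maximises CFSE. → square planar.
For [ZnCl3F]^2-: Summing ligand charges against the −2 overall charge gives an oxidation state of +2 for zinc. Zinc is a group-12 element; Zn(II) is therefore d¹⁰. A d¹⁰ ion has no crystal-field stabilisation preference between square planar and tetrahedral, so four ligands adopt the sterically favoured tetrahedral geometry. → tetrahedral.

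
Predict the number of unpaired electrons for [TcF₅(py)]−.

Ligand charges: each fluoride is −1; pyridine is neutral. With an overall charge of −1 the technetium centre must be in the +4 oxidation state.
Technetium is a group-7 element; Tc(IV) is therefore d³.
In an octahedral field the d³ configuration is t₂g³e_g⁰ (only one arrangement possible), giving 3 unpaired electrons.

3 unpaired electrons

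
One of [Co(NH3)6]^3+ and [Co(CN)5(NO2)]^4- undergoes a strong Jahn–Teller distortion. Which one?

[Co(NH3)6]^3+: Summing ligand charges against the +3 overall charge gives an oxidation state of +3 for cobalt. Group 9 minus oxidation state 3 gives a d⁶ configuration. Co(III) has an exceptionally large octahedral splitting and is low-spin with essentially every ligand except fluoride. The d⁶ configuration leaves the e_g set evenly filled (or empty) — no strong Jahn–Teller driving force.
[Co(CN)5(NO2)]^4-: Each cyanide is −1; each nitro (N-bound nitrite) is −1; balancing the −4 overall charge requires Co(II). Group 9 minus oxidation state 2 gives a d⁷ configuration. Cyanide and nitro (N-bound nitrite) are strong-field ligands (high in the spectrochemical series) for a first-row metal, so the complex is low-spin. The t₂g⁶e_g¹ (low-spin) configuration has an unevenly filled e_g set; the Jahn–Teller theorem predicts a tetragonal distortion (typically axial elongation) to lift the degeneracy.

[Co(CN)5(NO2)]^4-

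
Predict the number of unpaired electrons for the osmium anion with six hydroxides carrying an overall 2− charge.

Summing ligand charges against the −2 overall charge gives an oxidation state of +4 for osmium.
Osmium is a group-8 element; Os(IV) is therefore d⁴.
The spin state decides the count: a 5d ion has a large Δₒ and is invariably low-spin.
An octahedral low-spin d⁴ ion is t₂g⁴e_g⁰, giving 2 unpaired electrons.

2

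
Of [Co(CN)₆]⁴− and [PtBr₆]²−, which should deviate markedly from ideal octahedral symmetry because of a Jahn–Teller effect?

[Co(CN)₆]⁴−: Ligand charges: each cyanide is −1. With an overall charge of −4 the cobalt centre must be in the +2 oxidation state. Cobalt is a group-9 element; Co(II) is therefore d⁷. Cyanide is a strong-field ligand (high in the spectrochemical series) for a first-row metal, so the complex is low-spin. The t₂g⁶e_g¹ (low-spin) configuration has an unevenly filled e_g set; the Jahn–Teller theorem predicts a tetragonal distortion (typically axial elongation) to lift the degeneracy.
[PtBr₆]²−: Summing ligand charges against the −2 overall charge gives an oxidation state of +4 for platinum. Platinum is a group-10 element; Pt(IV) is therefore d⁶. A 5d ion has a large Δₒ and is invariably low-spin. The d⁶ configuration leaves the e_g set evenly filled (or empty) — no strong Jahn–Teller driving force.

[Co(CN)₆]⁴−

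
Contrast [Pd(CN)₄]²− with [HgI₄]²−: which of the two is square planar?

[Pd(CN)₄]²−

For [Pd(CN)₄]²−: Summing ligand charges against the −2 overall charge gives an oxidation state of +2 for palladium. Group 10 minus oxidation state 2 gives a d⁸ configuration. A 4d d⁸ ion has a large crystal-field splitting; square planar leaves the high-energy d_{x²−y²} orbital empty and maximises CFSE. → square planar.
For [HgI₄]²−: Summing ligand charges against the −2 overall charge gives an oxidation state of +2 for mercury. Group 12 minus oxidation state 2 gives a d¹⁰ configuration. A d¹⁰ ion has no crystal-field stabilisation preference between square planar and tetrahedral, so four ligands adopt the sterically favoured tetrahedral geometry. → tetrahedral.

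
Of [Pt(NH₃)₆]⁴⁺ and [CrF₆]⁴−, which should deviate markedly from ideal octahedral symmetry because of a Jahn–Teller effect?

[CrF₆]⁴−

[Pt(NH₃)₆]⁴⁺: Summing ligand charges against the +4 overall charge gives an oxidation state of +4 for platinum. Platinum is a group-10 element; Pt(IV) is therefore d⁶. A 5d ion has a large Δₒ and is invariably low-spin. The d⁶ configuration leaves the e_g set evenly filled (or empty) — no strong Jahn–Teller driving force.
[CrF₆]⁴−: Summing ligand charges against the −4 overall charge gives an oxidation state of +2 for chromium. Cr sits in group 6, so the d-electron count is 6 − 2 = 4. Fluoride is a weak-field ligand for a first-row metal, so the complex is high-spin. The t₂g³e_g¹ (high-spin) configuration has an unevenly filled e_g set; the Jahn–Teller theorem predicts a tetragonal distortion (typically axial elongation) to lift the degeneracy.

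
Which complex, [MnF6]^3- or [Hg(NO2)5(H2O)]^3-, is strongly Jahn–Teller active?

[MnF6]^3-: Ligand charges: each fluoride is −1. With an overall charge of −3 the manganese centre must be in the +3 oxidation state. Manganese is a group-7 element; Mn(III) is therefore d⁴. Fluoride is a weak-field ligand for a first-row metal, so the complex is high-spin. The t₂g³e_g¹ (high-spin) configuration has an unevenly filled e_g set; the Jahn–Teller theorem predicts a tetragonal distortion (typically axial elongation) to lift the degeneracy.
[Hg(NO2)5(H2O)]^3-: Summing ligand charges against the −3 overall charge gives an oxidation state of +2 for mercury. Group 12 minus oxidation state 2 gives a d¹⁰ configuration. The d¹⁰ configuration leaves the e_g set evenly filled (or empty) — no strong Jahn–Teller driving force.

[MnF6]^3-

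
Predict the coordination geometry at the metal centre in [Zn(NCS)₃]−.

trigonal planar

Each isothiocyanate is −1; balancing the −1 overall charge requires Zn(II).
Group 12 minus oxidation state 2 gives a d¹⁰ configuration.
Coordination number: 3.
Three ligands around a d¹⁰ centre minimise repulsion in a trigonal-planar arrangement.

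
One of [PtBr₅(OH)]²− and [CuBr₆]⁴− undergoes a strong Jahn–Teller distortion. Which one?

[CuBr₆]⁴−

[PtBr₅(OH)]²−: Summing ligand charges against the −2 overall charge gives an oxidation state of +4 for platinum. Platinum is a group-10 element; Pt(IV) is therefore d⁶. A 5d ion has a large Δₒ and is invariably low-spin. The d⁶ configuration leaves the e_g set evenly filled (or empty) — no strong Jahn–Teller driving force.
[CuBr₆]⁴−: Summing ligand charges against the −4 overall charge gives an oxidation state of +2 for copper. Group 11 minus oxidation state 2 gives a d⁹ configuration. The t₂g⁶e_g³ configuration has an unevenly filled e_g set; the Jahn–Teller theorem predicts a tetragonal distortion (typically axial elongation) to lift the degeneracy.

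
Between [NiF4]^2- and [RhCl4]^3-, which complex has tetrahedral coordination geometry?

For [NiF4]^2-: Each fluoride is −1; balancing the −2 overall charge requires Ni(II). Nickel is a group-10 element; Ni(II) is therefore d⁸. Fluoride is a weak-field ligand. With weak-field ligands the CFSE gain from square planar is small, so a 3d d⁸ ion takes the sterically preferred tetrahedral geometry. → tetrahedral.
For [RhCl4]^3-: Ligand charges: each chloride is −1. With an overall charge of −3 the rhodium centre must be in the +1 oxidation state. Group 9 minus oxidation state 1 gives a d⁸ configuration. A 4d d⁸ ion has a large crystal-field splitting; square planar leaves the high-energy d_{x²−y²} orbital empty and maximises CFSE. → square planar.

[NiF4]^2-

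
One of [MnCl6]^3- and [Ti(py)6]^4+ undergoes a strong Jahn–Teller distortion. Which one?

[MnCl6]^3-

[MnCl6]^3-: Summing ligand charges against the −3 overall charge gives an oxidation state of +3 for manganese. Mn sits in group 7, so the d-electron count is 7 − 3 = 4. Chloride is a weak-field ligand for a first-row metal, so the complex is high-spin. The t₂g³e_g¹ (high-spin) configuration has an unevenly filled e_g set; the Jahn–Teller theorem predicts a tetragonal distortion (typically axial elongation) to lift the degeneracy.
[Ti(py)6]^4+: Ligand charges: pyridine is neutral. With an overall charge of +4 the titanium centre must be in the +4 oxidation state. Ti sits in group 4, so the d-electron count is 4 − 4 = 0. The d⁰ configuration leaves the e_g set evenly filled (or empty) — no strong Jahn–Teller driving force.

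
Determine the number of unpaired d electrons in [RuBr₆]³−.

Summing ligand charges against the −3 overall charge gives an oxidation state of +3 for ruthenium.
Ru sits in group 8, so the d-electron count is 8 − 3 = 5.
The spin state decides the count: a 4d ion has a large Δₒ and is invariably low-spin.
An octahedral low-spin d⁵ ion is t₂g⁵e_g⁰, giving 1 unpaired electron.

1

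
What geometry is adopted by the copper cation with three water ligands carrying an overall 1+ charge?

trigonal planar

Water is neutral; balancing the +1 overall charge requires Cu(I).
Group 11 minus oxidation state 1 gives a d¹⁰ configuration.
Coordination number: 3.
Three ligands around a d¹⁰ centre minimise repulsion in a trigonal-planar arrangement.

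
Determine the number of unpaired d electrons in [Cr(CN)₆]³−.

Each cyanide is −1; balancing the −3 overall charge requires Cr(III).
Chromium is a group-6 element; Cr(III) is therefore d³.
In an octahedral field the d³ configuration is t₂g³e_g⁰ (only one arrangement possible), giving 3 unpaired electrons.

3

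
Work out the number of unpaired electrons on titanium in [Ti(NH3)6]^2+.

Ammonia is neutral; balancing the +2 overall charge requires Ti(II).
Group 4 minus oxidation state 2 gives a d² configuration.
In an octahedral field the d² configuration is t₂g²e_g⁰ (only one arrangement possible), giving 2 unpaired electrons.

2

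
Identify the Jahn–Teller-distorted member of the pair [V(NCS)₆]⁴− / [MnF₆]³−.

[V(NCS)₆]⁴−: Ligand charges: each isothiocyanate is −1. With an overall charge of −4 the vanadium centre must be in the +2 oxidation state. Vanadium is a group-5 element; V(II) is therefore d³. The d³ configuration leaves the e_g set evenly filled (or empty) — no strong Jahn–Teller driving force.
[MnF₆]³−: Each fluoride is −1; balancing the −3 overall charge requires Mn(III). Manganese is a group-7 element; Mn(III) is therefore d⁴. Fluoride is a weak-field ligand for a first-row metal, so the complex is high-spin. The t₂g³e_g¹ (high-spin) configuration has an unevenly filled e_g set; the Jahn–Teller theorem predicts a tetragonal distortion (typically axial elongation) to lift the degeneracy.

[MnF₆]³−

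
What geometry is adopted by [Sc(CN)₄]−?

tetrahedral

Each cyanide is −1; balancing the −1 overall charge requires Sc(III).
Scandium is a group-3 element; Sc(III) is therefore d⁰.
Coordination number: 4.
A d⁰ ion has no crystal-field stabilisation preference between square planar and tetrahedral, so four ligands adopt the sterically favoured tetrahedral geometry.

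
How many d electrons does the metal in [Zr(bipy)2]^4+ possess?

Summing ligand charges against the +4 overall charge gives an oxidation state of +4 for zirconium.
Group 4 minus oxidation state 4 gives a d⁰ configuration.

d⁰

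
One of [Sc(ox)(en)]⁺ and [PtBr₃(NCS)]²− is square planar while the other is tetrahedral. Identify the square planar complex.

[PtBr₃(NCS)]²−

For [Sc(ox)(en)]⁺: Summing ligand charges against the +1 overall charge gives an oxidation state of +3 for scandium. Sc sits in group 3, so the d-electron count is 3 − 3 = 0. A d⁰ ion has no crystal-field stabilisation preference between square planar and tetrahedral, so four ligands adopt the sterically favoured tetrahedral geometry. → tetrahedral.
For [PtBr₃(NCS)]²−: Ligand charges: each bromide is −1; each isothiocyanate is −1. With an overall charge of −2 the platinum centre must be in the +2 oxidation state. Group 10 minus oxidation state 2 gives a d⁸ configuration. A 5d d⁸ ion has a large crystal-field splitting; square planar leaves the high-energy d_{x²−y²} orbital empty and maximises CFSE. → square planar.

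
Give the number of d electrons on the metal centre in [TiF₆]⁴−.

Ligand charges: each fluoride is −1. With an overall charge of −4 the titanium centre must be in the +2 oxidation state.
Ti sits in group 4, so the d-electron count is 4 − 2 = 2.

d2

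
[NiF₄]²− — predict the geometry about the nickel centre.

tetrahedral

Each fluoride is −1; balancing the −2 overall charge requires Ni(II).
Nickel is a group-10 element; Ni(II) is therefore d⁸.
With 4 monodentate ligands the coordination number is 4.
Fluoride is a weak-field ligand.
With weak-field ligands the CFSE gain from square planar is small, so a 3d d⁸ ion takes the sterically preferred tetrahedral geometry.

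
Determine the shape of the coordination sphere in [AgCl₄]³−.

Ligand charges: each chloride is −1. With an overall charge of −3 the silver centre must be in the +1 oxidation state.
Silver is a group-11 element; Ag(I) is therefore d¹⁰.
With 4 monodentate ligands the coordination number is 4.
A d¹⁰ ion has no crystal-field stabilisation preference between square planar and tetrahedral, so four ligands adopt the sterically favoured tetrahedral geometry.

tetrahedral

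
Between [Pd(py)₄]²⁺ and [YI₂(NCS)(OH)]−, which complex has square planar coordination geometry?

[Pd(py)₄]²⁺

For [Pd(py)₄]²⁺: Summing ligand charges against the +2 overall charge gives an oxidation state of +2 for palladium. Group 10 minus oxidation state 2 gives a d⁸ configuration. A 4d d⁸ ion has a large crystal-field splitting; square planar leaves the high-energy d_{x²−y²} orbital empty and maximises CFSE. → square planar.
For [YI₂(NCS)(OH)]−: Ligand charges: each iodide is −1; each isothiocyanate is −1; each hydroxide is −1. With an overall charge of −1 the yttrium centre must be in the +3 oxidation state. Yttrium is a group-3 element; Y(III) is therefore d⁰. A d⁰ ion has no crystal-field stabilisation preference between square planar and tetrahedral, so four ligands adopt the sterically favoured tetrahedral geometry. → tetrahedral.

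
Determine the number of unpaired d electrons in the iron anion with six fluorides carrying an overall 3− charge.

Ligand charges: each fluoride is −1. With an overall charge of −3 the iron centre must be in the +3 oxidation state.
Iron is a group-8 element; Fe(III) is therefore d⁵.
The spin state decides the count: Fluoride is a weak-field ligand for a first-row metal, so the complex is high-spin.
An octahedral high-spin d⁵ ion is t₂g³e_g², giving 5 unpaired electrons.

5 unpaired electrons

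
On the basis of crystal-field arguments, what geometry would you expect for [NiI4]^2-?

tetrahedral

Ligand charges: each iodide is −1. With an overall charge of −2 the nickel centre must be in the +2 oxidation state.
Nickel is a group-10 element; Ni(II) is therefore d⁸.
Coordination number: 4.
Iodide is a weak-field ligand.
With weak-field ligands the CFSE gain from square planar is small, so a 3d d⁸ ion takes the sterically preferred tetrahedral geometry.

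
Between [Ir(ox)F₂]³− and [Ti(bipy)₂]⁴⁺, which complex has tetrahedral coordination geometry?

For [Ir(ox)F₂]³−: Each oxalate is −2; each fluoride is −1; balancing the −3 overall charge requires Ir(I). Iridium is a group-9 element; Ir(I) is therefore d⁸. A 5d d⁸ ion has a large crystal-field splitting; square planar leaves the high-energy d_{x²−y²} orbital empty and maximises CFSE. → square planar.
For [Ti(bipy)₂]⁴⁺: Summing ligand charges against the +4 overall charge gives an oxidation state of +4 for titanium. Group 4 minus oxidation state 4 gives a d⁰ configuration. A d⁰ ion has no crystal-field stabilisation preference between square planar and tetrahedral, so four ligands adopt the sterically favoured tetrahedral geometry. → tetrahedral.

[Ti(bipy)₂]⁴⁺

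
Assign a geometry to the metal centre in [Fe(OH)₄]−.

tetrahedral

Each hydroxide is −1; balancing the −1 overall charge requires Fe(III).
Iron is a group-8 element; Fe(III) is therefore d⁵.
With 4 monodentate ligands the coordination number is 4.
Hydroxide is a weak-field ligand.
A high-spin d⁵ ion has zero CFSE in either geometry, so four ligands adopt the sterically favoured tetrahedral geometry.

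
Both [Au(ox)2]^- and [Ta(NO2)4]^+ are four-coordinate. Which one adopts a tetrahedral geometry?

For [Au(ox)2]^-: Each oxalate is −2; balancing the −1 overall charge requires Au(III). Gold is a group-11 element; Au(III) is therefore d⁸. A 5d d⁸ ion has a large crystal-field splitting; square planar leaves the high-energy d_{x²−y²} orbital empty and maximises CFSE. → square planar.
For [Ta(NO2)4]^+: Each nitro (N-bound nitrite) is −1; balancing the +1 overall charge requires Ta(V). Ta sits in group 5, so the d-electron count is 5 − 5 = 0. A d⁰ ion has no crystal-field stabilisation preference between square planar and tetrahedral, so four ligands adopt the sterically favoured tetrahedral geometry. → tetrahedral.

[Ta(NO2)4]^+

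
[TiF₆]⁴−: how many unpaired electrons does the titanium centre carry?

2

Ligand charges: each fluoride is −1. With an overall charge of −4 the titanium centre must be in the +2 oxidation state.
Ti sits in group 4, so the d-electron count is 4 − 2 = 2.
In an octahedral field the d² configuration is t₂g²e_g⁰ (only one arrangement possible), giving 2 unpaired electrons.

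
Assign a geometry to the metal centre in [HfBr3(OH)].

tetrahedral

Summing ligand charges against the 0 overall charge gives an oxidation state of +4 for hafnium.
Group 4 minus oxidation state 4 gives a d⁰ configuration.
With 4 monodentate ligands the coordination number is 4.
A d⁰ ion has no crystal-field stabilisation preference between square planar and tetrahedral, so four ligands adopt the sterically favoured tetrahedral geometry.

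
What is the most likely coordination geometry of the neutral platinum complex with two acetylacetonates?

Ligand charges: each acetylacetonate is −1. With an overall charge of 0 the platinum centre must be in the +2 oxidation state.
Group 10 minus oxidation state 2 gives a d⁸ configuration.
Counting donor atoms: 2×acetylacetonate (bidentate) → 4 donors. Coordination number = 4.
A 5d d⁸ ion has a large crystal-field splitting; square planar leaves the high-energy d_{x²−y²} orbital empty and maximises CFSE.

square planar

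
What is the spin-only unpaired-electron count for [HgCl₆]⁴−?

0 unpaired electrons

Each chloride is −1; balancing the −4 overall charge requires Hg(II).
Group 12 minus oxidation state 2 gives a d¹⁰ configuration.
In an octahedral field the d¹⁰ configuration is t₂g⁶e_g⁴, giving 0 unpaired electrons.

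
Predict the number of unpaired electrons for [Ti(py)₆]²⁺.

2 unpaired electrons

Summing ligand charges against the +2 overall charge gives an oxidation state of +2 for titanium.
Group 4 minus oxidation state 2 gives a d² configuration.
In an octahedral field the d² configuration is t₂g²e_g⁰ (only one arrangement possible), giving 2 unpaired electrons.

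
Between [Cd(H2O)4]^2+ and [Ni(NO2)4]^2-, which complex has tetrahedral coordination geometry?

For [Cd(H2O)4]^2+: Water is neutral; balancing the +2 overall charge requires Cd(II). Group 12 minus oxidation state 2 gives a d¹⁰ configuration. A d¹⁰ ion has no crystal-field stabilisation preference between square planar and tetrahedral, so four ligands adopt the sterically favoured tetrahedral geometry. → tetrahedral.
For [Ni(NO2)4]^2-: Each nitro (N-bound nitrite) is −1; balancing the −2 overall charge requires Ni(II). Nickel is a group-10 element; Ni(II) is therefore d⁸. Nitro (N-bound nitrite) is a strong-field ligand (high in the spectrochemical series). A 3d d⁸ ion with strong-field ligands gains enough CFSE to favour square planar over tetrahedral. → square planar.

[Cd(H2O)4]^2+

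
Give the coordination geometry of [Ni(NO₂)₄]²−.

Summing ligand charges against the −2 overall charge gives an oxidation state of +2 for nickel.
Ni sits in group 10, so the d-electron count is 10 − 2 = 8.
Coordination number: 4.
Nitro (N-bound nitrite) is a strong-field ligand (high in the spectrochemical series).
A 3d d⁸ ion with strong-field ligands gains enough CFSE to favour square planar over tetrahedral.

square planar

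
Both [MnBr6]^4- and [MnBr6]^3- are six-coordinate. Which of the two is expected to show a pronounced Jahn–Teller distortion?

[MnBr6]^3-

[MnBr6]^4-: Summing ligand charges against the −4 overall charge gives an oxidation state of +2 for manganese. Manganese is a group-7 element; Mn(II) is therefore d⁵. Bromide is a weak-field ligand for a first-row metal, so the complex is high-spin. The d⁵ configuration leaves the e_g set evenly filled (or empty) — no strong Jahn–Teller driving force.
[MnBr6]^3-: Ligand charges: each bromide is −1. With an overall charge of −3 the manganese centre must be in the +3 oxidation state. Mn sits in group 7, so the d-electron count is 7 − 3 = 4. Bromide is a weak-field ligand for a first-row metal, so the complex is high-spin. The t₂g³e_g¹ (high-spin) configuration has an unevenly filled e_g set; the Jahn–Teller theorem predicts a tetragonal distortion (typically axial elongation) to lift the degeneracy.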